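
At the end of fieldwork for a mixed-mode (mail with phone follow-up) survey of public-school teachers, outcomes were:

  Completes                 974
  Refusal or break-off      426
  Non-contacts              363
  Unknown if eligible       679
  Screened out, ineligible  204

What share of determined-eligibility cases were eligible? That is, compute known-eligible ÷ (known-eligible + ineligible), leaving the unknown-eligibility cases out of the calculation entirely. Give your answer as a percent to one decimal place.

89.6%

Known eligible = 974 + 426 + 363 = 1763
e = 1763 / (1763 + 204) = 1763 / 1967 = 0.8963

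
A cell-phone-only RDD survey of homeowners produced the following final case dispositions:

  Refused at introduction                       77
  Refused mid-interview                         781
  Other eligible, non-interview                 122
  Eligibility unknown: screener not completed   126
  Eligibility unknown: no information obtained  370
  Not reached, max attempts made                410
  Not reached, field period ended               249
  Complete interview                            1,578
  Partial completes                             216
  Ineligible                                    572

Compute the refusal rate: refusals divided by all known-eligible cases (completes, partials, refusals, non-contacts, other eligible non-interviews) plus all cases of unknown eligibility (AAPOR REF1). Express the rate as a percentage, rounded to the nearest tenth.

21.8%

Refused = 77 + 781 = 858
Never reached = 249 + 410 = 659
Unknown eligibility = 126 + 370 = 496
Top = 858
Denom = 1578 + 216 + 858 + 659 + 122 + 496 = 3929
REF1 = 858 / 3929 = 0.2184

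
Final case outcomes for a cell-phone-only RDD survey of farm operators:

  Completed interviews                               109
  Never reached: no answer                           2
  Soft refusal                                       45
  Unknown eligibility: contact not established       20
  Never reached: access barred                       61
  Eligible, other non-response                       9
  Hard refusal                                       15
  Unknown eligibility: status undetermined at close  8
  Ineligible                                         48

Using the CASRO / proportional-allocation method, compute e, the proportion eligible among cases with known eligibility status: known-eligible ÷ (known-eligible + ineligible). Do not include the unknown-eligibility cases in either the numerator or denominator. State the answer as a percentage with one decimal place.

83.4%

Declined to participate = 15 + 45 = 60
Non-contacts = 2 + 61 = 63
Undetermined eligibility = 20 + 8 = 28
Eligible (known): 109 + 60 + 63 + 9 = 241
e = 241 / (241 + 48) = 241 / 289 = 0.8339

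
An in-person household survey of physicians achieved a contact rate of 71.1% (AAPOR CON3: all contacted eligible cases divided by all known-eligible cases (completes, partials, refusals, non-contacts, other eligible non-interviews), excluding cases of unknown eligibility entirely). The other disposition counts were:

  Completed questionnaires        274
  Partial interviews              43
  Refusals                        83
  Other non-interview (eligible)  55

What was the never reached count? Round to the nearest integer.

185

Top → 274 + 43 + 83 + 55 = 455
CON3 = 455 / D = 0.711
D = 455 / 0.711 = 639.9
Rest of base = 455
never reached = 639.9 − 455 ≈ 185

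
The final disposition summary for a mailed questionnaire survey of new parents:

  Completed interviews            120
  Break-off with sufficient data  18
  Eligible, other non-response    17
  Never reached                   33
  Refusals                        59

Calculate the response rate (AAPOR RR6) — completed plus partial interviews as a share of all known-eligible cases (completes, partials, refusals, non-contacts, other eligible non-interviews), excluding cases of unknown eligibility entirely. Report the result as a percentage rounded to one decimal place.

Top → 120 + 18 = 138
Denominator → 120 + 18 + 59 + 33 + 17 = 247
RR6 = 138 / 247 = 0.5587

55.9%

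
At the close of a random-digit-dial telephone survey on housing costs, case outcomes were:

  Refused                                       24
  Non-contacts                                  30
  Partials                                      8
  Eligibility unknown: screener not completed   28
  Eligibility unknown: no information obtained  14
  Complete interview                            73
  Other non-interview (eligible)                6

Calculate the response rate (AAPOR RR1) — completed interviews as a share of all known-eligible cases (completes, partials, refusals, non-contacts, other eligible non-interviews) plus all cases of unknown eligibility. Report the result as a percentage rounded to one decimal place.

39.9%

Unknown if eligible = 28 + 14 = 42
Num: 73
Base: 73 + 8 + 24 + 30 + 6 + 42 = 183
RR1 = 73 / 183 = 0.3989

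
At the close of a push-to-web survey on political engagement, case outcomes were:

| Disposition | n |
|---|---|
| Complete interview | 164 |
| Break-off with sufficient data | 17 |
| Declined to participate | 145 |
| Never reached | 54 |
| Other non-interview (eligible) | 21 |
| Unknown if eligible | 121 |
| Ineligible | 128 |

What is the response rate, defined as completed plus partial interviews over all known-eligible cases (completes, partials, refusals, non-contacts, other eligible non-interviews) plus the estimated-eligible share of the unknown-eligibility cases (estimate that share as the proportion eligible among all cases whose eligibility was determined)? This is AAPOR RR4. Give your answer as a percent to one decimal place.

Num = 164 + 17 = 181
Known eligible = 164 + 17 + 145 + 54 + 21 = 401
e = 401 / (401 + 128) = 401 / 529 = 0.7580
Estimated eligible among unknowns = 0.7580 × 121 = 91.72
Denom = 401 + 91.72 = 492.72
RR4 = 181 / 492.72 = 0.3673

36.7%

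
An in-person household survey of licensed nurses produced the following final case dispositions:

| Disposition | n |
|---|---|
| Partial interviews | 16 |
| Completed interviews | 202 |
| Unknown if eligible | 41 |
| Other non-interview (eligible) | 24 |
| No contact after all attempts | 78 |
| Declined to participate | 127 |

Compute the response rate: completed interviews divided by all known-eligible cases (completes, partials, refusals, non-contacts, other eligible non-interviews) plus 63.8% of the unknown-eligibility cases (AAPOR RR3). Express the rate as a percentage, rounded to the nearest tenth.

42.7%

Top = 202
Known eligible = 202 + 16 + 127 + 78 + 24 = 447
e × U = 0.6380 × 41 = 26.16
Denom = 447 + 26.16 = 473.16
RR3 = 202 / 473.16 = 0.4269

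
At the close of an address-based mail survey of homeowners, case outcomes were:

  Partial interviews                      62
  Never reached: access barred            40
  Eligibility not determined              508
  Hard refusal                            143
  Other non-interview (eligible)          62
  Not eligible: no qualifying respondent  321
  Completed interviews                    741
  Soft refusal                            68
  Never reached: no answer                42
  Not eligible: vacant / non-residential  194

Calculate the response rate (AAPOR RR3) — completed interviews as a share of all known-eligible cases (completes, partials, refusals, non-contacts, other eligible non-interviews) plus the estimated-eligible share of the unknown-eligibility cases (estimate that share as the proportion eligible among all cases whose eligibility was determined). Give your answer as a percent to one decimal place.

49.1%

Refused = 143 + 68 = 211
Never reached = 42 + 40 = 82
Out of scope = 321 + 194 = 515
Top: 741
Eligible (known): 741 + 62 + 211 + 82 + 62 = 1158
e = 1158 / (1158 + 515) = 1158 / 1673 = 0.6922
e × U: 0.6922 × 508 = 351.64
Denominator: 1158 + 351.64 = 1509.64
RR3 = 741 / 1509.64 = 0.4908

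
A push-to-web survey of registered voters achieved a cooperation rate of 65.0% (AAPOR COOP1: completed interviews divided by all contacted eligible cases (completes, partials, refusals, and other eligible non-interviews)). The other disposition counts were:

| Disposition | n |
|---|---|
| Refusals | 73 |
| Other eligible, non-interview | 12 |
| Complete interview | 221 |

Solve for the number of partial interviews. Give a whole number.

COOP1 = 221 / D = 0.650
D = 221 / 0.650 = 340.0
Remaining denominator categories sum to 306
partial interviews = 340.0 − 306 ≈ 34

34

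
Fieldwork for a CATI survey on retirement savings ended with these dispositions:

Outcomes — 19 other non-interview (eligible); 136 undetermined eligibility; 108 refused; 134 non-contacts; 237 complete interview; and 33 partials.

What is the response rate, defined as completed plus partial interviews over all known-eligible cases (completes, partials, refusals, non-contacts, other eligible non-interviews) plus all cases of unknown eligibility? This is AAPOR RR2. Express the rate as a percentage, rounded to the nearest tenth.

Num = 237 + 33 = 270
Denominator = 237 + 33 + 108 + 134 + 19 + 136 = 667
RR2 = 270 / 667 = 0.4048

40.5%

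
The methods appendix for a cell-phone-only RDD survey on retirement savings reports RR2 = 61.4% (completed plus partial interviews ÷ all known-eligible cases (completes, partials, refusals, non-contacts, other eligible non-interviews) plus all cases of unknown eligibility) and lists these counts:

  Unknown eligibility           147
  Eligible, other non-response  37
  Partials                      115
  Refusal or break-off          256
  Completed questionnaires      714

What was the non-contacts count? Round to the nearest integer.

81

Numerator: 714 + 115 = 829
RR2 = 829 / D = 0.614
D = 829 / 0.614 = 1350.2
Rest of base = 1269
non-contacts = 1350.2 − 1269 ≈ 81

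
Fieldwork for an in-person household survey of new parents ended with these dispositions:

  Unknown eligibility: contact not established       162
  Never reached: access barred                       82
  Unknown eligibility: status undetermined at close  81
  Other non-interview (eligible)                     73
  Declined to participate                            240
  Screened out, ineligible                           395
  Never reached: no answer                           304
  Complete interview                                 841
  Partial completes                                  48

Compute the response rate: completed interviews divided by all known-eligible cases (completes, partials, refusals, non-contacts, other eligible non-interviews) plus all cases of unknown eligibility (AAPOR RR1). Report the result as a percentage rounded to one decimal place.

45.9%

Never reached = 304 + 82 = 386
Unknown eligibility = 162 + 81 = 243
Num: 841
Base: 841 + 48 + 240 + 386 + 73 + 243 = 1831
RR1 = 841 / 1831 = 0.4593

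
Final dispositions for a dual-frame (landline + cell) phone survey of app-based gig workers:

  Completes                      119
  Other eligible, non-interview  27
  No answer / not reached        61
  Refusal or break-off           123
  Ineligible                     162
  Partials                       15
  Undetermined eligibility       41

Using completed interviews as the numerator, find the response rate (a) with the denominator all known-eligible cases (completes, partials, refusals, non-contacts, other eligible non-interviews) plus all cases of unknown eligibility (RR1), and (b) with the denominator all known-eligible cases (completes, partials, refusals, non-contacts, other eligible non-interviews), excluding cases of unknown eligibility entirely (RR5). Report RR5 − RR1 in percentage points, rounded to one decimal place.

Numerator = 119
Denom = 119 + 15 + 123 + 61 + 27 + 41 = 386
RR1 = 119 / 386 = 0.3083
Denom = 119 + 15 + 123 + 61 + 27 = 345
RR5 = 119 / 345 = 0.3449
Difference = 34.49 − 30.83 = 3.66 percentage points

3.7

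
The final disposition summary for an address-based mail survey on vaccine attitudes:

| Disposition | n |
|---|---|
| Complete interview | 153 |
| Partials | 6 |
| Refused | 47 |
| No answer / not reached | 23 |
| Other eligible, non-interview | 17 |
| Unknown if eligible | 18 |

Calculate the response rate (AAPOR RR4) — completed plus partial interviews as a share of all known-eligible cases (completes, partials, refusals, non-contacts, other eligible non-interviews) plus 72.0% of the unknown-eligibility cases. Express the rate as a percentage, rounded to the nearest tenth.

61.4%

Top = 153 + 6 = 159
Known eligible = 153 + 6 + 47 + 23 + 17 = 246
Eligible share of unknowns = 0.7200 × 18 = 12.96
Denom = 246 + 12.96 = 258.96
RR4 = 159 / 258.96 = 0.6140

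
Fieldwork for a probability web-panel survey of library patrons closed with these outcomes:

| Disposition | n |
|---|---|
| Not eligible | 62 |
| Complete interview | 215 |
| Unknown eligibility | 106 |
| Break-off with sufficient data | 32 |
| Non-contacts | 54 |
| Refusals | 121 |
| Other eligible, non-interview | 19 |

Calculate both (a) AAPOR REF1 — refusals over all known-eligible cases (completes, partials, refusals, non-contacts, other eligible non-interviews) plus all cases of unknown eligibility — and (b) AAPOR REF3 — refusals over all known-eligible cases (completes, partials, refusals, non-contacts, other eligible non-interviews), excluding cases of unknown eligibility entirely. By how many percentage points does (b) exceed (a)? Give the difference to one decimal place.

5.3

Num: 121
Base: 215 + 32 + 121 + 54 + 19 + 106 = 547
REF1 = 121 / 547 = 0.2212
Base: 215 + 32 + 121 + 54 + 19 = 441
REF3 = 121 / 441 = 0.2744
Difference = 27.44 − 22.12 = 5.32 percentage points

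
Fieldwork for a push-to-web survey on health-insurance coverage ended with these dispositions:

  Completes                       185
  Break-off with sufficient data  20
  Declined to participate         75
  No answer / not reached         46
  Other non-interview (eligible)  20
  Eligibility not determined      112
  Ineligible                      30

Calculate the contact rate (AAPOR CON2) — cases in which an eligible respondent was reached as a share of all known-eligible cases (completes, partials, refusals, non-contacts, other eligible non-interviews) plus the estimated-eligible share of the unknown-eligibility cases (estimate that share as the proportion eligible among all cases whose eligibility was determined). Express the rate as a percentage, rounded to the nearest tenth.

66.8%

Top → 185 + 20 + 75 + 20 = 300
Determined eligible → 185 + 20 + 75 + 46 + 20 = 346
e = 346 / (346 + 30) = 346 / 376 = 0.9202
Eligible share of unknowns → 0.9202 × 112 = 103.06
Denom → 346 + 103.06 = 449.06
CON2 = 300 / 449.06 = 0.6681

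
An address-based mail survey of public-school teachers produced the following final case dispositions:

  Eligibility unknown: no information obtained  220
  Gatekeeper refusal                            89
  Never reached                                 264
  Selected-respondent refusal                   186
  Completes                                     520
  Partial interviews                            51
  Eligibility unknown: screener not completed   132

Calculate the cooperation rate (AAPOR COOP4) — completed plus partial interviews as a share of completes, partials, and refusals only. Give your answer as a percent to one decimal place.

Refusal or break-off = 89 + 186 = 275
Unknown eligibility = 132 + 220 = 352
Num → 520 + 51 = 571
Denominator → 520 + 51 + 275 = 846
COOP4 = 571 / 846 = 0.6749

67.5%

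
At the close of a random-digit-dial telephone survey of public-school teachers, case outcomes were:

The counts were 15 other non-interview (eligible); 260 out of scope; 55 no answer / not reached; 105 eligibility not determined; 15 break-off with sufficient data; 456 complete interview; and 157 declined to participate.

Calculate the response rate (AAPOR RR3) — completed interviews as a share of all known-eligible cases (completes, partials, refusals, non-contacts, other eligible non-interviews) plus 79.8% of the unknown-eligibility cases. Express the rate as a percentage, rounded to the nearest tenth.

58.3%

Top = 456
Eligible (known) = 456 + 15 + 157 + 55 + 15 = 698
Estimated eligible among unknowns = 0.7980 × 105 = 83.79
Denom = 698 + 83.79 = 781.79
RR3 = 456 / 781.79 = 0.5833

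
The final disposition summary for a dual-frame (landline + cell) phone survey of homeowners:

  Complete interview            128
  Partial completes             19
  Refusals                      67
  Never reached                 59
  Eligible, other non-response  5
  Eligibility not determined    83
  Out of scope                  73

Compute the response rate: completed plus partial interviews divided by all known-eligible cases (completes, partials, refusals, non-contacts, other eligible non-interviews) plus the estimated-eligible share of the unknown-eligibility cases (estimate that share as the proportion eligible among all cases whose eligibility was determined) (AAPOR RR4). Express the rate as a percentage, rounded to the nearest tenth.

42.8%

Numerator = 128 + 19 = 147
Known eligible = 128 + 19 + 67 + 59 + 5 = 278
e = 278 / (278 + 73) = 278 / 351 = 0.7920
e × U = 0.7920 × 83 = 65.74
Base = 278 + 65.74 = 343.74
RR4 = 147 / 343.74 = 0.4276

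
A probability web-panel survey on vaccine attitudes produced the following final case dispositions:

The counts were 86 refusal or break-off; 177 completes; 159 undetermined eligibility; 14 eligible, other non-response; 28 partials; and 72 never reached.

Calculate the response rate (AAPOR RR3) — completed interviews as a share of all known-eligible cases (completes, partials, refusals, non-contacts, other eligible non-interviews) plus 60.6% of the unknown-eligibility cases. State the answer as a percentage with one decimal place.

37.4%

Numerator → 177
Known eligible → 177 + 28 + 86 + 72 + 14 = 377
e × U → 0.6060 × 159 = 96.35
Denom → 377 + 96.35 = 473.35
RR3 = 177 / 473.35 = 0.3739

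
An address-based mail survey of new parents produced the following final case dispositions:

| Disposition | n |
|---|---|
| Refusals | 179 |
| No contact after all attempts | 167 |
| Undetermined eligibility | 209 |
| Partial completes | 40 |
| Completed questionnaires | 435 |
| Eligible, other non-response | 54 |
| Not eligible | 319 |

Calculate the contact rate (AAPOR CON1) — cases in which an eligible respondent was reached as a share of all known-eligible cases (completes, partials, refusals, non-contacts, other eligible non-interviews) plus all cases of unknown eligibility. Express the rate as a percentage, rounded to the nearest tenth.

65.3%

Numerator: 435 + 40 + 179 + 54 = 708
Denominator: 435 + 40 + 179 + 167 + 54 + 209 = 1084
CON1 = 708 / 1084 = 0.6531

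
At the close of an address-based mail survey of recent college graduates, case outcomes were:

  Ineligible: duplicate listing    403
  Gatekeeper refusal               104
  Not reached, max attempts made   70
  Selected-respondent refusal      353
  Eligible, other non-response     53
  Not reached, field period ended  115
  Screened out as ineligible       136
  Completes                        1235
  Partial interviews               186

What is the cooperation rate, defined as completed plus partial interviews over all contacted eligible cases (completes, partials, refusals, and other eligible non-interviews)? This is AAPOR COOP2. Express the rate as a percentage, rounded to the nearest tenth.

Refused = 104 + 353 = 457
Never reached = 115 + 70 = 185
Not eligible = 136 + 403 = 539
Numerator = 1235 + 186 = 1421
Base = 1235 + 186 + 457 + 53 = 1931
COOP2 = 1421 / 1931 = 0.7359

73.6%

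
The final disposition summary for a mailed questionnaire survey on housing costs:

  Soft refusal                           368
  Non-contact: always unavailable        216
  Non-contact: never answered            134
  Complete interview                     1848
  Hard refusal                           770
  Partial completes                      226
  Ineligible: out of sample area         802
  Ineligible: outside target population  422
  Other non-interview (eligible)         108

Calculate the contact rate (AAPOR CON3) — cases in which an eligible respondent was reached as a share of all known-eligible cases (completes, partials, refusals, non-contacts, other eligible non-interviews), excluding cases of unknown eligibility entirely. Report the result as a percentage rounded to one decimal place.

Refusal or break-off = 770 + 368 = 1138
Non-contacts = 134 + 216 = 350
Not eligible = 422 + 802 = 1224
Num: 1848 + 226 + 1138 + 108 = 3320
Denom: 1848 + 226 + 1138 + 350 + 108 = 3670
CON3 = 3320 / 3670 = 0.9046

90.5%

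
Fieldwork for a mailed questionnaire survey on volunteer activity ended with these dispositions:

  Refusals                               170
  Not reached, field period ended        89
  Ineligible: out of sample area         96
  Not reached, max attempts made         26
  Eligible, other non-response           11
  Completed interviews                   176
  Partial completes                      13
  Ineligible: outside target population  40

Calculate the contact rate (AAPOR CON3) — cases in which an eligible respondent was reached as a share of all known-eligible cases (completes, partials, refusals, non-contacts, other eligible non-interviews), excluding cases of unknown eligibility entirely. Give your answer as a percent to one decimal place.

76.3%

No answer / not reached = 89 + 26 = 115
Screened out, ineligible = 40 + 96 = 136
Top → 176 + 13 + 170 + 11 = 370
Denominator → 176 + 13 + 170 + 115 + 11 = 485
CON3 = 370 / 485 = 0.7629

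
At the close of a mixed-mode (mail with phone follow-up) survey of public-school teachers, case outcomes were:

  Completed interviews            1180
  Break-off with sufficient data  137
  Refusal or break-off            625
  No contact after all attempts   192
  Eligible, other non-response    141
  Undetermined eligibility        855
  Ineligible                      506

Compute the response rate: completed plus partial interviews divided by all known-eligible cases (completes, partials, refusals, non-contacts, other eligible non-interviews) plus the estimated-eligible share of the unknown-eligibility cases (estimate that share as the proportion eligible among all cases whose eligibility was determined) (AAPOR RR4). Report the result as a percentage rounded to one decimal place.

44.3%

Top → 1180 + 137 = 1317
Determined eligible → 1180 + 137 + 625 + 192 + 141 = 2275
e = 2275 / (2275 + 506) = 2275 / 2781 = 0.8181
e × U → 0.8181 × 855 = 699.48
Base → 2275 + 699.48 = 2974.48
RR4 = 1317 / 2974.48 = 0.4428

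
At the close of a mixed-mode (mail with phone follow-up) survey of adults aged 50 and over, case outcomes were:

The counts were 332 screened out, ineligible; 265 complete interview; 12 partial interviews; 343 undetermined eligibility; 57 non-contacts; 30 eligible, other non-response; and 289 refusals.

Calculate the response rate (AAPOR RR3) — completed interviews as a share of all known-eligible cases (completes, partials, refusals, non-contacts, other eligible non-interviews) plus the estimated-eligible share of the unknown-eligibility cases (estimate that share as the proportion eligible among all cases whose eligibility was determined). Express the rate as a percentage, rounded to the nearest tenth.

Numerator → 265
Determined eligible → 265 + 12 + 289 + 57 + 30 = 653
e = 653 / (653 + 332) = 653 / 985 = 0.6629
Estimated eligible among unknowns → 0.6629 × 343 = 227.37
Base → 653 + 227.37 = 880.37
RR3 = 265 / 880.37 = 0.3010

30.1%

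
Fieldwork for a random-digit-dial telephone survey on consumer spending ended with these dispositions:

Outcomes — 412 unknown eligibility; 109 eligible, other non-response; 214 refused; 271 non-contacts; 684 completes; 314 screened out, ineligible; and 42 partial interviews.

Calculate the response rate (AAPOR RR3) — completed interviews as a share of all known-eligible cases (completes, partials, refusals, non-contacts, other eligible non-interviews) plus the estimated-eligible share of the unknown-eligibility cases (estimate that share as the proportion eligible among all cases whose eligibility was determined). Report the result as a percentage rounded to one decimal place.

41.4%

Num = 684
Eligible (known) = 684 + 42 + 214 + 271 + 109 = 1320
e = 1320 / (1320 + 314) = 1320 / 1634 = 0.8078
e × U = 0.8078 × 412 = 332.81
Denominator = 1320 + 332.81 = 1652.81
RR3 = 684 / 1652.81 = 0.4138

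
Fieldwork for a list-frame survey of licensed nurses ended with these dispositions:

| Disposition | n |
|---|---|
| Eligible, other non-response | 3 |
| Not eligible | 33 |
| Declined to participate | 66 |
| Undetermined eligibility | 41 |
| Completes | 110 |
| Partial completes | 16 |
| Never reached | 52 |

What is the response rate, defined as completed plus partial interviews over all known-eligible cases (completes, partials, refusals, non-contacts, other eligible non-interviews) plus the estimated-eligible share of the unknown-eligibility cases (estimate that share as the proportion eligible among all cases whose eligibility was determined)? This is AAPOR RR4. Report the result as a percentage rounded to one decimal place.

44.5%

Num: 110 + 16 = 126
Eligible (known): 110 + 16 + 66 + 52 + 3 = 247
e = 247 / (247 + 33) = 247 / 280 = 0.8821
Eligible share of unknowns: 0.8821 × 41 = 36.17
Base: 247 + 36.17 = 283.17
RR4 = 126 / 283.17 = 0.4450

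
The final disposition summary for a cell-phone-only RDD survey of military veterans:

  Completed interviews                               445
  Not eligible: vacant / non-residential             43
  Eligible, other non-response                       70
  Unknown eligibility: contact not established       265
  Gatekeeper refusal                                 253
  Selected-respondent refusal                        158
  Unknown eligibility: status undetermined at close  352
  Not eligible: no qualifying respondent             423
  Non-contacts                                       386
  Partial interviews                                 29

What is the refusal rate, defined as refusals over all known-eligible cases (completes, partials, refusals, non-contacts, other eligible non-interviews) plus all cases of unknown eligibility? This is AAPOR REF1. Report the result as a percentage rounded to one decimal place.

Refused = 253 + 158 = 411
Unknown if eligible = 265 + 352 = 617
Screened out, ineligible = 423 + 43 = 466
Numerator: 411
Base: 445 + 29 + 411 + 386 + 70 + 617 = 1958
REF1 = 411 / 1958 = 0.2099

21.0%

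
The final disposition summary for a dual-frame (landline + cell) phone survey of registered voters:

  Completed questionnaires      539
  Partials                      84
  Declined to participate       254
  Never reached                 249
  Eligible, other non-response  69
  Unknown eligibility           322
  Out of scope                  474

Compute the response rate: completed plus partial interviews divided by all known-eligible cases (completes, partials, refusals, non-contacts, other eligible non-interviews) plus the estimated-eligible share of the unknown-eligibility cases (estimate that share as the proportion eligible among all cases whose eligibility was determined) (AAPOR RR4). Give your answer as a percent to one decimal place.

Num = 539 + 84 = 623
Known eligible = 539 + 84 + 254 + 249 + 69 = 1195
e = 1195 / (1195 + 474) = 1195 / 1669 = 0.7160
Estimated eligible among unknowns = 0.7160 × 322 = 230.55
Denom = 1195 + 230.55 = 1425.55
RR4 = 623 / 1425.55 = 0.4370

43.7%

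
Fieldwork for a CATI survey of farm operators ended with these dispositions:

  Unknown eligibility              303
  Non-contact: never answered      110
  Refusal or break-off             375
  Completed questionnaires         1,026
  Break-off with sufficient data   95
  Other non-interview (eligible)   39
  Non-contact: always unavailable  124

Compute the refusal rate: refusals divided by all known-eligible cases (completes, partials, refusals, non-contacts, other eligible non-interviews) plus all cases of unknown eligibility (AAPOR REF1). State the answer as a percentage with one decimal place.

No answer / not reached = 110 + 124 = 234
Top = 375
Denominator = 1026 + 95 + 375 + 234 + 39 + 303 = 2072
REF1 = 375 / 2072 = 0.1810

18.1%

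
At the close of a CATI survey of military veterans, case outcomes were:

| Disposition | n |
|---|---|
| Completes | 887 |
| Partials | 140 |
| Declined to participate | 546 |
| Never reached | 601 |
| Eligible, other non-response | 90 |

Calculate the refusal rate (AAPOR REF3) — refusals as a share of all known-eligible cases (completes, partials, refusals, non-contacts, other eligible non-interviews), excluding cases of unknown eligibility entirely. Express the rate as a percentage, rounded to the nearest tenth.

Num = 546
Denominator = 887 + 140 + 546 + 601 + 90 = 2264
REF3 = 546 / 2264 = 0.2412

24.1%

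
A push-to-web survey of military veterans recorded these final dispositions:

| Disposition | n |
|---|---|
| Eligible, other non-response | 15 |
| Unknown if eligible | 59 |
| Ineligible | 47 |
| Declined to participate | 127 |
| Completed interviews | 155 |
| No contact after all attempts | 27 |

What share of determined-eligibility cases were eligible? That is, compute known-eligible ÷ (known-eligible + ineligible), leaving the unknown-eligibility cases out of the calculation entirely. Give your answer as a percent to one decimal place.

Eligible (known) = 155 + 127 + 27 + 15 = 324
e = 324 / (324 + 47) = 324 / 371 = 0.8733

87.3%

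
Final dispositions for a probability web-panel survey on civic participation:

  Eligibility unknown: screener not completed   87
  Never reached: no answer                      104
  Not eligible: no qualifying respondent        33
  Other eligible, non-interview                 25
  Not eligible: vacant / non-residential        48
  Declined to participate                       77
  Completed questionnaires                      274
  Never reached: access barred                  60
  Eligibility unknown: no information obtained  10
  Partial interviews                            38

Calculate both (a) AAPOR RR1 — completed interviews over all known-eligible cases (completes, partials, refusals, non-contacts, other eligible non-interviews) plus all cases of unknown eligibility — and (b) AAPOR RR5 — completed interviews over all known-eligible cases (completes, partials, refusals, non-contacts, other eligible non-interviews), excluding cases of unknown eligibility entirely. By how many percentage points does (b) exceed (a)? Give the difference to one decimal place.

6.8

Non-contacts = 104 + 60 = 164
Undetermined eligibility = 87 + 10 = 97
Out of scope = 33 + 48 = 81
Num: 274
Denominator: 274 + 38 + 77 + 164 + 25 + 97 = 675
RR1 = 274 / 675 = 0.4059
Denominator: 274 + 38 + 77 + 164 + 25 = 578
RR5 = 274 / 578 = 0.4740
Difference = 47.40 − 40.59 = 6.81 percentage points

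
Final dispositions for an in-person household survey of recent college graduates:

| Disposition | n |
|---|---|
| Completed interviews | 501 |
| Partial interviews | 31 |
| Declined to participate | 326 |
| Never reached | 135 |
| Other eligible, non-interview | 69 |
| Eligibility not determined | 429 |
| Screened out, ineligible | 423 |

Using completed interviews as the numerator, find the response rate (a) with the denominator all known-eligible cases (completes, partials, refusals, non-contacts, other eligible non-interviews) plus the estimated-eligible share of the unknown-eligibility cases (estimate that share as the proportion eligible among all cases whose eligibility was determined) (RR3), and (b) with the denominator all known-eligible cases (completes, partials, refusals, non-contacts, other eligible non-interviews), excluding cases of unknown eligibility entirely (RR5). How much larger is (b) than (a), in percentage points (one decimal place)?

10.6

Top → 501
Determined eligible → 501 + 31 + 326 + 135 + 69 = 1062
e = 1062 / (1062 + 423) = 1062 / 1485 = 0.7152
Eligible share of unknowns → 0.7152 × 429 = 306.82
Denominator → 1062 + 306.82 = 1368.82
RR3 = 501 / 1368.82 = 0.3660
Denominator → 501 + 31 + 326 + 135 + 69 = 1062
RR5 = 501 / 1062 = 0.4718
Difference = 47.18 − 36.60 = 10.58 percentage points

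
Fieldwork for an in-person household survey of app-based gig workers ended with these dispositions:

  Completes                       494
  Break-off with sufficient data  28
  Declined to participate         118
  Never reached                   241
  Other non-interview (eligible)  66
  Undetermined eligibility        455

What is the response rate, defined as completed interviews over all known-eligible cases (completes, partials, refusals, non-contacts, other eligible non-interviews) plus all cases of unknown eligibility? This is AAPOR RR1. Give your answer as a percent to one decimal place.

Num → 494
Denominator → 494 + 28 + 118 + 241 + 66 + 455 = 1402
RR1 = 494 / 1402 = 0.3524

35.2%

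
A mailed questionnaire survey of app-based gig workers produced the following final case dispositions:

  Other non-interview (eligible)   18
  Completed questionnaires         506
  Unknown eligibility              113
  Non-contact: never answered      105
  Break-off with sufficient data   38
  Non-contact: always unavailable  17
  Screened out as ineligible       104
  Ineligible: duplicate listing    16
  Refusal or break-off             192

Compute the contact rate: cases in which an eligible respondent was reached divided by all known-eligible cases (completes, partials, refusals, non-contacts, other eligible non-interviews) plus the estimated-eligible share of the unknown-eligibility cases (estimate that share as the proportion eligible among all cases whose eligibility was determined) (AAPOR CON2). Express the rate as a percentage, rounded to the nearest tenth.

No contact after all attempts = 105 + 17 = 122
Screened out, ineligible = 104 + 16 = 120
Num → 506 + 38 + 192 + 18 = 754
Eligible (known) → 506 + 38 + 192 + 122 + 18 = 876
e = 876 / (876 + 120) = 876 / 996 = 0.8795
e × U → 0.8795 × 113 = 99.38
Denom → 876 + 99.38 = 975.38
CON2 = 754 / 975.38 = 0.7730

77.3%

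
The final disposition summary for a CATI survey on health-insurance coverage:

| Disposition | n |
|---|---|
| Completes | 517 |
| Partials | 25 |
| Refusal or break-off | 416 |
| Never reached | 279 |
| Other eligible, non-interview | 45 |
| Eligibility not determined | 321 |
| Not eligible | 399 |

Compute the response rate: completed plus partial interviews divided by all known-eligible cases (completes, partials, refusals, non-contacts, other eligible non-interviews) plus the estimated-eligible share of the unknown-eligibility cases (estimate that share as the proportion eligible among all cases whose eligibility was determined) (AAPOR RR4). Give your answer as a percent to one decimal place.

Top → 517 + 25 = 542
Determined eligible → 517 + 25 + 416 + 279 + 45 = 1282
e = 1282 / (1282 + 399) = 1282 / 1681 = 0.7626
e × U → 0.7626 × 321 = 244.79
Base → 1282 + 244.79 = 1526.79
RR4 = 542 / 1526.79 = 0.3550

35.5%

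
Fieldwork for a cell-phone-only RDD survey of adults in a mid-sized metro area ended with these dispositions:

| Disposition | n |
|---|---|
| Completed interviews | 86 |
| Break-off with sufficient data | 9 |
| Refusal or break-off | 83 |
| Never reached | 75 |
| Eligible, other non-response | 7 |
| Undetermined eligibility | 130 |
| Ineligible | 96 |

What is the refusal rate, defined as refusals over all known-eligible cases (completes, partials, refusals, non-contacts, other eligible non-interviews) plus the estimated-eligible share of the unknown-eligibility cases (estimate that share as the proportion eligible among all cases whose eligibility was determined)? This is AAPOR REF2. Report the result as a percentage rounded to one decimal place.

23.4%

Num = 83
Determined eligible = 86 + 9 + 83 + 75 + 7 = 260
e = 260 / (260 + 96) = 260 / 356 = 0.7303
Estimated eligible among unknowns = 0.7303 × 130 = 94.94
Denominator = 260 + 94.94 = 354.94
REF2 = 83 / 354.94 = 0.2338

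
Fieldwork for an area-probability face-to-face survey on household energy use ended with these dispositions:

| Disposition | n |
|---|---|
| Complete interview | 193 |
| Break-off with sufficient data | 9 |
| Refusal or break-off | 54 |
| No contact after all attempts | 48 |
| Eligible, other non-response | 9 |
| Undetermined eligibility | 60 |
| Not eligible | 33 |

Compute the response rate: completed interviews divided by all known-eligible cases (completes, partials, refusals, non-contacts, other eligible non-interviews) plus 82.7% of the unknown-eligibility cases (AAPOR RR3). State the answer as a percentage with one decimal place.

53.2%

Top: 193
Eligible (known): 193 + 9 + 54 + 48 + 9 = 313
Eligible share of unknowns: 0.8270 × 60 = 49.62
Denominator: 313 + 49.62 = 362.62
RR3 = 193 / 362.62 = 0.5322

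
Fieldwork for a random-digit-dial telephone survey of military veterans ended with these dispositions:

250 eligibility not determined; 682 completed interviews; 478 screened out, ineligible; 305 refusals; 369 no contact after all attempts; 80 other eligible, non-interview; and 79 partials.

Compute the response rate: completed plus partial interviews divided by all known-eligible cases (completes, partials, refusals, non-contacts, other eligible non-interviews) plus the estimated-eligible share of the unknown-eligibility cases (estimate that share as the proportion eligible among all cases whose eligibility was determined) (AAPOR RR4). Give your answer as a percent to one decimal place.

44.6%

Num = 682 + 79 = 761
Determined eligible = 682 + 79 + 305 + 369 + 80 = 1515
e = 1515 / (1515 + 478) = 1515 / 1993 = 0.7602
e × U = 0.7602 × 250 = 190.05
Base = 1515 + 190.05 = 1705.05
RR4 = 761 / 1705.05 = 0.4463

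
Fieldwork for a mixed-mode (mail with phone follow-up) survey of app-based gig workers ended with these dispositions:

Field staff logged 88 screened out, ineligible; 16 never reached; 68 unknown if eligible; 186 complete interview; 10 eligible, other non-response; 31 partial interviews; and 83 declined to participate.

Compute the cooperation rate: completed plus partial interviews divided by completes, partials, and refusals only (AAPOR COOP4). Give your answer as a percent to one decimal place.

72.3%

Num: 186 + 31 = 217
Base: 186 + 31 + 83 = 300
COOP4 = 217 / 300 = 0.7233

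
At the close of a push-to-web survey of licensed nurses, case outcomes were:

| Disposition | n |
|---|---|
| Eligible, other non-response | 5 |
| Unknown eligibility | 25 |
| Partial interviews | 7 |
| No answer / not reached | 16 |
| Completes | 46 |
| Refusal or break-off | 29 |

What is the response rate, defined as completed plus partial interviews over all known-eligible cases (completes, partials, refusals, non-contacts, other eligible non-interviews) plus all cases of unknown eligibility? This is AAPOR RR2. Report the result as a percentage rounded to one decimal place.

41.4%

Top → 46 + 7 = 53
Denom → 46 + 7 + 29 + 16 + 5 + 25 = 128
RR2 = 53 / 128 = 0.4141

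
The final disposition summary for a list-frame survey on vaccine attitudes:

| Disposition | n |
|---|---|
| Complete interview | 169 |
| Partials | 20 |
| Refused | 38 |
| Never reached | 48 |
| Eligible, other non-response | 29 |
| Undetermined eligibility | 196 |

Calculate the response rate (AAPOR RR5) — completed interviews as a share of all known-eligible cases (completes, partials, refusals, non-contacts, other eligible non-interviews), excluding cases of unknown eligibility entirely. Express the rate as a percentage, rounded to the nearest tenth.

55.6%

Numerator: 169
Base: 169 + 20 + 38 + 48 + 29 = 304
RR5 = 169 / 304 = 0.5559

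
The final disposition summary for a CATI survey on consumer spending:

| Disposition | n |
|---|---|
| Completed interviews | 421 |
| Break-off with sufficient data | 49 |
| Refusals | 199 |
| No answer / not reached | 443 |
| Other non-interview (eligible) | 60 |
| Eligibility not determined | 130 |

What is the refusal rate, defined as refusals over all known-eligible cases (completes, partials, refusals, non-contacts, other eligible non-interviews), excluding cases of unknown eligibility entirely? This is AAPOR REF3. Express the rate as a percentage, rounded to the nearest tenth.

17.0%

Top → 199
Denom → 421 + 49 + 199 + 443 + 60 = 1172
REF3 = 199 / 1172 = 0.1698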